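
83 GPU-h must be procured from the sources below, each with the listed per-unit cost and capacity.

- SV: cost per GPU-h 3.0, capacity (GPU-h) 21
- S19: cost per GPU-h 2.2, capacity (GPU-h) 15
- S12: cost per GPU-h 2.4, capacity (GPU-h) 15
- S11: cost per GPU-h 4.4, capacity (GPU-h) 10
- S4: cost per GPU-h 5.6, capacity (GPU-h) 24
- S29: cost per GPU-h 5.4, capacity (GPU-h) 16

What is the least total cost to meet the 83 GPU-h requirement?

Fill from the cheapest source first.
S19 at 2.2: take all 15 GPU-h ; 68 still needed.
S12 at 2.4: take all 15 GPU-h ; 53 still needed.
SV (3.0): use full 21 ; 32 GPU-h to go.
S11 at 4.4: take all 10 GPU-h ; 22 still needed.
Take 16 from S29 at 5.4 ; need 6 more.
Take 6 from S4 at 5.6 to finish.
Cost = 15×2.2 + 15×2.4 + 21×3.0 + 10×4.4 + 16×5.4 + 6×5.6 = 296.

296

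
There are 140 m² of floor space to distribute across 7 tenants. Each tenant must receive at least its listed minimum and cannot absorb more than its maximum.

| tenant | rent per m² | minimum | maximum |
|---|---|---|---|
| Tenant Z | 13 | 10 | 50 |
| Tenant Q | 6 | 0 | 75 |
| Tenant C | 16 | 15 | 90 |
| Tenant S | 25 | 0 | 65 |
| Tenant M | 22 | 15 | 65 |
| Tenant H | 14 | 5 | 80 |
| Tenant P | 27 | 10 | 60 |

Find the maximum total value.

Meeting every minimum uses 10+0+15+0+15+5+10 = 55 m², leaving 85.
Rank by rent per m²: Tenant P 27 > Tenant S 25 > Tenant M 22 > Tenant C 16 > Tenant H 14 > Tenant Z 13 > Tenant Q 6.
Give Tenant P 50 more to hit its cap of 60 → 35 left.
Tenant S has room for 65 more but only 35 remain, so it gets 35.
Total = 13×10 + 16×15 + 25×35 + 22×15 + 14×5 + 27×60 = 3265.

3265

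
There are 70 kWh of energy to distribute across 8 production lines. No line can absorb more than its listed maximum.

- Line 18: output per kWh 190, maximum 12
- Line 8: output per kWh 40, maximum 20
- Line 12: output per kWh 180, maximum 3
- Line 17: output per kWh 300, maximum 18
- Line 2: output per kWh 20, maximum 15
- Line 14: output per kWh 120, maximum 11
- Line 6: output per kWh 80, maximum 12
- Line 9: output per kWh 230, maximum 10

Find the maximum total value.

Order the production lines by output per kWh: Line 17 300 > Line 9 230 > Line 18 190 > Line 12 180 > Line 14 120 > Line 6 80 > Line 8 40 > Line 2 20.
Give Line 17 18 to hit its cap of 18 ; 52 left.
Line 9: +10 to 10 (cap) ; 42 left.
Line 18: +12 to 12 (cap) ; 30 left.
Line 12: +3 to 3 (cap) ; 27 left.
Line 14: +11 to 11 (cap) ; 16 left.
Line 6: +12 to 12 (cap) ; 4 left.
Line 8 has room for 20 but only 4 remain, so it gets 4.
Total = 190×12 + 40×4 + 180×3 + 300×18 + 120×11 + 80×12 + 230×10 = 12960.

12960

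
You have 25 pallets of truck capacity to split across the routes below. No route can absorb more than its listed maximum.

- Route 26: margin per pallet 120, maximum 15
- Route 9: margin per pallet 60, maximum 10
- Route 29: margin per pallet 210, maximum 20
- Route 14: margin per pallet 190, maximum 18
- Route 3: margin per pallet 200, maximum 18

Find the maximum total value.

Highest margin per pallet first: Route 29 210 > Route 3 200 > Route 14 190 > Route 26 120 > Route 9 60.
Route 29: +20 to 20 (cap) → 5 left.
Only 5 left; Route 3 takes them to reach 5.
Total = 210×20 + 200×5 = 5200.

5200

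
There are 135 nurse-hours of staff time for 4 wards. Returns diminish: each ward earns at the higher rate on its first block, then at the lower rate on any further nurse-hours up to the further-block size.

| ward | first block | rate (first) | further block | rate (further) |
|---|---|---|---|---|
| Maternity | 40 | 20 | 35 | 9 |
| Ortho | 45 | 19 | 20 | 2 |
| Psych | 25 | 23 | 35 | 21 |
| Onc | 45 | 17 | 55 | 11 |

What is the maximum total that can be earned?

Order all 8 blocks by rate: Psych/tier1 23 > Psych/tier2 21 > Maternity/tier1 20 > Ortho/tier1 19 > Onc/tier1 17 > Onc/tier2 11 > Maternity/tier2 9 > Ortho/tier2 2.
Fill Psych tier1 block (25 at 23) → 110 left.
Fill Psych tier2 block (35 at 21) → 75 left.
Maternity/tier1 (20): +40 → 35 left.
Ortho/tier1: +35 of 45 at 19; pool empty.
Total = 23×25 + 21×35 + 20×40 + 19×35 = 2775.

2775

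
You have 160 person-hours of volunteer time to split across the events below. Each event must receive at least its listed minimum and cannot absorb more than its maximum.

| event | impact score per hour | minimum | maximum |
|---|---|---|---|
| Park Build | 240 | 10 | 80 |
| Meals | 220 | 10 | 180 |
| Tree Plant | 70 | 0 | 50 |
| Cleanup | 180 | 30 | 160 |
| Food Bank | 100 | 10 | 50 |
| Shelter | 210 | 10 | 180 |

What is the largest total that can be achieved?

34300

Meeting every minimum uses 10+10+0+30+10+10 = 70 person-hours, leaving 90.
Rank by impact score per hour: Park Build 240 > Meals 220 > Shelter 210 > Cleanup 180 > Food Bank 100 > Tree Plant 70.
Park Build: +70 to 80 (cap) — 20 left.
Only 20 left; Meals takes them to reach 30.
Total = 240×80 + 220×30 + 180×30 + 100×10 + 210×10 = 34300.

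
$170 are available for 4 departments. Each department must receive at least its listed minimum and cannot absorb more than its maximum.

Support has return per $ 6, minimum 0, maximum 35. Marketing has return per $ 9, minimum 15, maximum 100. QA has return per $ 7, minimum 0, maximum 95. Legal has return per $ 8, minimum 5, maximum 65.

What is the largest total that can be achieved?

1455

Meeting every minimum uses 0+15+0+5 = 20 $, leaving 150.
Rank by return per $: Marketing 9 > Legal 8 > QA 7 > Support 6.
Give Marketing 85 more to hit its cap of 100 ; 65 left.
Give Legal 60 more to hit its cap of 65 ; 5 left.
Only 5 left; QA takes them to reach 5.
Total = 9×100 + 7×5 + 8×65 = 1455.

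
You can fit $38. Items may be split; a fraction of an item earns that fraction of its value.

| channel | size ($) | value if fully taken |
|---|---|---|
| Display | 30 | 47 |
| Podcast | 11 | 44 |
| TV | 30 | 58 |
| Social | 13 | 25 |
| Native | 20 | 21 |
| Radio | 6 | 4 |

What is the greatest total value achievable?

Rank by value-to-size ratio: Podcast 44/11≈4, TV 58/30≈1.93, Social 25/13≈1.92, Display 47/30≈1.57, Native 21/20≈1.05, Radio 4/6≈0.667.
Podcast: take in full, 11 $ for value 44 → 27 left.
27 $ left: a 27/30 share of TV gives 58×27/30 = 52.2.
Total value = 96.2.

96.2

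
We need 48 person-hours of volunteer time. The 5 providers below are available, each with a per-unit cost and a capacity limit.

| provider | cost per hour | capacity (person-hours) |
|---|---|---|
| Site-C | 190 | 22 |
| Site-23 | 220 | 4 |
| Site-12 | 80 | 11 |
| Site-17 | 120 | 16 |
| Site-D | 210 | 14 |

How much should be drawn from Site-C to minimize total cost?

Use providers in increasing cost order.
Site-12 (80): use full 11 → 37 person-hours to go.
Site-17 (120): use full 16 → 21 person-hours to go.
Take 21 from Site-C at 190 to finish.
Site-D, Site-23: unused.

21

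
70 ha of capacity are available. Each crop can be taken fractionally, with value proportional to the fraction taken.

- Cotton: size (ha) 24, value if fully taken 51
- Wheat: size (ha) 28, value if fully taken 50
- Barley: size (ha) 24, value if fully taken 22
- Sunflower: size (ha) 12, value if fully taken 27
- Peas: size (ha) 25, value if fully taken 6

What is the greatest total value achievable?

133.5

Rank by value-to-size ratio: Sunflower 27/12≈2.25, Cotton 51/24≈2.12, Wheat 50/28≈1.79, Barley 22/24≈0.917, Peas 6/25≈0.24.
All 12 ha of Sunflower fit (value 27) — 58 remain.
Cotton: take in full, 24 ha for value 51 — 34 left.
Take all of Wheat (28 ha, value 50) — 6 ha left.
6 ha left: a 6/24 share of Barley gives 22×6/24 = 5.5.
Total value = 133.5.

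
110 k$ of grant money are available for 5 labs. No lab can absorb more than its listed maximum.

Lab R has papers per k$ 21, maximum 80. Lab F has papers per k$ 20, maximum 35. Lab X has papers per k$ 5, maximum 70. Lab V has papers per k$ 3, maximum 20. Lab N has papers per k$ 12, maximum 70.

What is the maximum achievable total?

2280

Highest papers per k$ first: Lab R 21 > Lab F 20 > Lab N 12 > Lab X 5 > Lab V 3.
Lab R takes 80 to reach its cap of 80 ; 30 left.
Lab F: +30 (room for 35) → 30. Pool exhausted.
Total = 21×80 + 20×30 = 2280.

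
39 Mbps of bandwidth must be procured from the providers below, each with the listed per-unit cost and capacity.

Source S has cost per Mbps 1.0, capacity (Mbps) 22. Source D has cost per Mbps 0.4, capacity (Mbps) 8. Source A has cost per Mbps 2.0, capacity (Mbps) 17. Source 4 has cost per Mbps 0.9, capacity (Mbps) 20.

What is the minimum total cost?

Fill from the cheapest provider first.
Source D at 0.4: take all 8 Mbps ; 31 still needed.
Source 4 at 0.9: take all 20 Mbps ; 11 still needed.
Take 11 from Source S at 1.0 to finish.
Source A: unused.
Cost = 8×0.4 + 20×0.9 + 11×1.0 = 32.2.

32.2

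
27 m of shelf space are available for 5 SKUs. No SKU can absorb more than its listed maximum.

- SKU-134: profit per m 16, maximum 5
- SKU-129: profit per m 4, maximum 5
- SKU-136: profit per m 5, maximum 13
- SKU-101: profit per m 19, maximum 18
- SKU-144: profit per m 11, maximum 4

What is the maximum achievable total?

Order the SKUs by profit per m: SKU-101 19 > SKU-134 16 > SKU-144 11 > SKU-136 5 > SKU-129 4.
SKU-101 takes 18 to reach its cap of 18 ; 9 left.
SKU-134 takes 5 to reach its cap of 5 ; 4 left.
SKU-144 takes 4 to reach its cap of 4 ; 0 left.
Total = 16×5 + 19×18 + 11×4 = 466.

466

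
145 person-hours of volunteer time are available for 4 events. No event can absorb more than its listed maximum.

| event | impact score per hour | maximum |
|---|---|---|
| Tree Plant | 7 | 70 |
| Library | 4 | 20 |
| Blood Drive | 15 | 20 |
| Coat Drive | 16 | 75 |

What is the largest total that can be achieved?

Rank by impact score per hour: Coat Drive 16 > Blood Drive 15 > Tree Plant 7 > Library 4.
Coat Drive takes 75 to reach its cap of 75 ; 70 left.
Give Blood Drive 20 to hit its cap of 20 ; 50 left.
Tree Plant: +50 (room for 70) → 50. Pool exhausted.
Total = 7×50 + 15×20 + 16×75 = 1850.

1850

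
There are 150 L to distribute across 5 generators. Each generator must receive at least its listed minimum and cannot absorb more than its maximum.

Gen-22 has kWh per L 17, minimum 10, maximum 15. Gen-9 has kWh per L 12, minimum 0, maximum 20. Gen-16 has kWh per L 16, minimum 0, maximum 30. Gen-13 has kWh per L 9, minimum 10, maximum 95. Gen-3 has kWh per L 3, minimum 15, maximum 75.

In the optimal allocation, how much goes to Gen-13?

Meeting every minimum uses 10+0+0+10+15 = 35 L, leaving 115.
Highest kWh per L first: Gen-22 17 > Gen-16 16 > Gen-9 12 > Gen-13 9 > Gen-3 3.
Gen-22 takes 5 more to reach its cap of 15 ; 110 left.
Give Gen-16 30 more to hit its cap of 30 ; 80 left.
Gen-9: +20 to 20 (cap) ; 60 left.
Gen-13: +60 (room for 85) → 70. Pool exhausted.

70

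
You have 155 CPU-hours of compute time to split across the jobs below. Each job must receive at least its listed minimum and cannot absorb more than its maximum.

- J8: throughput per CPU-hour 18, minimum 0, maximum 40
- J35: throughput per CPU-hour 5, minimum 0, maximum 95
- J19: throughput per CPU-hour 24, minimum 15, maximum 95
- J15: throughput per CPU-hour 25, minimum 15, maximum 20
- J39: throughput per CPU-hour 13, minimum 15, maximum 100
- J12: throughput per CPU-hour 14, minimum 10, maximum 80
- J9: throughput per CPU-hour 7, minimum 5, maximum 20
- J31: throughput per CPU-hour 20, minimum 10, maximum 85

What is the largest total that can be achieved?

Meeting every minimum uses 0+0+15+15+15+10+5+10 = 70 CPU-hours, leaving 85.
Order the jobs by throughput per CPU-hour: J15 25 > J19 24 > J31 20 > J8 18 > J12 14 > J39 13 > J9 7 > J35 5.
J15: +5 to 20 (cap) ; 80 left.
J19: +80 to 95 (cap) ; 0 left.
Total = 24×95 + 25×20 + 13×15 + 14×10 + 7×5 + 20×10 = 3350.

3350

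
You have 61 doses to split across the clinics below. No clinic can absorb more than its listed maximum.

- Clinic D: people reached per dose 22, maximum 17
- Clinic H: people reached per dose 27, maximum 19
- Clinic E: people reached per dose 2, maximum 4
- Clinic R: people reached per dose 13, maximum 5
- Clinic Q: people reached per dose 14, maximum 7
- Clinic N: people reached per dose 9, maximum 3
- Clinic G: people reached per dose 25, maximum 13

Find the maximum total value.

1375

Rank by people reached per dose: Clinic H 27 > Clinic G 25 > Clinic D 22 > Clinic Q 14 > Clinic R 13 > Clinic N 9 > Clinic E 2.
Clinic H takes 19 to reach its cap of 19 — 42 left.
Clinic G takes 13 to reach its cap of 13 — 29 left.
Clinic D: +17 to 17 (cap) — 12 left.
Clinic Q: +7 to 7 (cap) — 5 left.
Clinic R takes 5 to reach its cap of 5 — 0 left.
Total = 22×17 + 27×19 + 13×5 + 14×7 + 25×13 = 1375.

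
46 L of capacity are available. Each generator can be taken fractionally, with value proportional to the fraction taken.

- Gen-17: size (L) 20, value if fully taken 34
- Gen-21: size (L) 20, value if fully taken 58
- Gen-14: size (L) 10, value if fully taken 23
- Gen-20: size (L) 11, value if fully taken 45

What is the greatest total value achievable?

Rank by value-to-size ratio: Gen-20 45/11≈4.09, Gen-21 58/20≈2.9, Gen-14 23/10≈2.3, Gen-17 34/20≈1.7.
Gen-20: take in full, 11 L for value 45 ; 35 left.
Gen-21: take in full, 20 L for value 58 ; 15 left.
Gen-14: take in full, 10 L for value 23 ; 5 left.
Only 5 L remain; take 5/20 of Gen-17 for value 34×5/20 = 8.5.
Total value = 134.5.

134.5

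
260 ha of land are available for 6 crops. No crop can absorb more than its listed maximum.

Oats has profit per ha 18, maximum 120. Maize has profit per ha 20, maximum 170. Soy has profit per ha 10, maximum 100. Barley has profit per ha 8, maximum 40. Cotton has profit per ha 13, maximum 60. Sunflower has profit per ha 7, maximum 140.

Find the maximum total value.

Rank by profit per ha: Maize 20 > Oats 18 > Cotton 13 > Soy 10 > Barley 8 > Sunflower 7.
Give Maize 170 to hit its cap of 170 ; 90 left.
Only 90 left; Oats takes them to reach 90.
Total = 18×90 + 20×170 = 5020.

5020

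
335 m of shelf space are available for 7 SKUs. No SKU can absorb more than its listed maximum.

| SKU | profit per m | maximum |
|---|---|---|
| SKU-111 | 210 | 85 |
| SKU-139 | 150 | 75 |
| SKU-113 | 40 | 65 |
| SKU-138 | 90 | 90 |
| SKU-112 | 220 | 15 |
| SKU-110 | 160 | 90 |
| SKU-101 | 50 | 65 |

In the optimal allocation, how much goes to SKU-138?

70

Highest profit per m first: SKU-112 220 > SKU-111 210 > SKU-110 160 > SKU-139 150 > SKU-138 90 > SKU-101 50 > SKU-113 40.
SKU-112: +15 to 15 (cap) — 320 left.
Give SKU-111 85 to hit its cap of 85 — 235 left.
SKU-110: +90 to 90 (cap) — 145 left.
SKU-139: +75 to 75 (cap) — 70 left.
SKU-138 has room for 90 but only 70 remain, so it gets 70.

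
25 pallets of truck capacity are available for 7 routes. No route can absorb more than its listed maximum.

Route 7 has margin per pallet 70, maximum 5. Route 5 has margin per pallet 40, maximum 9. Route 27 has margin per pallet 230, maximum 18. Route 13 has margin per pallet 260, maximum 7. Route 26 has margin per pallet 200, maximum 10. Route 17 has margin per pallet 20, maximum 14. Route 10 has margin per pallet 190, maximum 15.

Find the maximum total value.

Order the routes by margin per pallet: Route 13 260 > Route 27 230 > Route 26 200 > Route 10 190 > Route 7 70 > Route 5 40 > Route 17 20.
Route 13 takes 7 to reach its cap of 7 ; 18 left.
Route 27 takes 18 to reach its cap of 18 ; 0 left.
Total = 230×18 + 260×7 = 5960.

5960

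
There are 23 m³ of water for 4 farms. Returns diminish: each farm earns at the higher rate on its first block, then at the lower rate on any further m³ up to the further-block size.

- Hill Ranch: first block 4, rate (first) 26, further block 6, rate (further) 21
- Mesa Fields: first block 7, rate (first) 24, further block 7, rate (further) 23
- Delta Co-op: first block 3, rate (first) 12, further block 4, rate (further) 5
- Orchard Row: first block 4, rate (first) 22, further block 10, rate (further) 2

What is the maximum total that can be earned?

Rank every tier by rate: Hill Ranch/T1 26 > Mesa Fields/T1 24 > Mesa Fields/T2 23 > Orchard Row/T1 22 > Hill Ranch/T2 21 > Delta Co-op/T1 12 > Delta Co-op/T2 5 > Orchard Row/T2 2.
Fill Hill Ranch T1 block (4 at 26) ; 19 left.
Mesa Fields T1 at 24: fill all 7 ; 12 left.
Mesa Fields/T2 (23): +7 ; 5 left.
Orchard Row/T1 (22): +4 ; 1 left.
Hill Ranch T2 at 21: only 1 left, fill 1.
Total = 26×4 + 24×7 + 23×7 + 22×4 + 21×1 = 542.

542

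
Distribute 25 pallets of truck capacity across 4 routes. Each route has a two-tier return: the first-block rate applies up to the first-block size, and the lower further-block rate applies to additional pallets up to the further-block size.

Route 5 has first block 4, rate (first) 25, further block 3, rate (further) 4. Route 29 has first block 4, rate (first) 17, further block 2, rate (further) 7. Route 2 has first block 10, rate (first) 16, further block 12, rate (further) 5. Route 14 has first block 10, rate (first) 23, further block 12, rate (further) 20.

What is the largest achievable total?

550

Order all 8 blocks by rate: Route 5/tier1 25 > Route 14/tier1 23 > Route 14/tier2 20 > Route 29/tier1 17 > Route 2/tier1 16 > Route 29/tier2 7 > Route 2/tier2 5 > Route 5/tier2 4.
Route 5/tier1 (25): +4 — 21 left.
Fill Route 14 tier1 block (10 at 23) — 11 left.
Route 14 tier2 at 20: only 11 left, fill 11.
Total = 25×4 + 23×10 + 20×11 = 550.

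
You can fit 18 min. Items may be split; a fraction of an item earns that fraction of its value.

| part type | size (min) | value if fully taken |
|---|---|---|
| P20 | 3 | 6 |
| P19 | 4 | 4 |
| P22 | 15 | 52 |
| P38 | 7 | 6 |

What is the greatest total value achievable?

58

Sort by value density: P22 52/15≈3.47, P20 6/3≈2, P19 4/4≈1, P38 6/7≈0.857.
Take all of P22 (15 min, value 52) → 3 min left.
Take all of P20 (3 min, value 6) → 0 min left.
Total value = 58.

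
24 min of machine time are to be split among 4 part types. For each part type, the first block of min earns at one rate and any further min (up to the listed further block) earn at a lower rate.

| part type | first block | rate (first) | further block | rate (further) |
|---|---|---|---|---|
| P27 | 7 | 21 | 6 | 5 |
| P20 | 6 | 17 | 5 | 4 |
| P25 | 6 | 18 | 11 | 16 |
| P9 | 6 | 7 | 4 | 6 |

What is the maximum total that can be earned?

437

Rank every tier by rate: P27/T1 21 > P25/T1 18 > P20/T1 17 > P25/T2 16 > P9/T1 7 > P9/T2 6 > P27/T2 5 > P20/T2 4.
Fill P27 T1 block (7 at 21) ; 17 left.
P25/T1 (18): +6 ; 11 left.
P20 T1 at 17: fill all 6 ; 5 left.
P25/T2: +5 of 11 at 16; pool empty.
Total = 21×7 + 18×6 + 17×6 + 16×5 = 437.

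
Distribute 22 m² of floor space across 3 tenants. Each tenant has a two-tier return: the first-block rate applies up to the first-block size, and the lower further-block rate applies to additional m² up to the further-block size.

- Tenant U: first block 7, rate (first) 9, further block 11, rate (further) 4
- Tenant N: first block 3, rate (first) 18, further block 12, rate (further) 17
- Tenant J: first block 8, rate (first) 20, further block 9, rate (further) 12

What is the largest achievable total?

401

Treat each block as its own option and order by rate: Tenant J/tier1 20 > Tenant N/tier1 18 > Tenant N/tier2 17 > Tenant J/tier2 12 > Tenant U/tier1 9 > Tenant U/tier2 4.
Tenant J tier1 at 20: fill all 8 — 14 left.
Tenant N tier1 at 18: fill all 3 — 11 left.
Tenant N/tier2: +11 of 12 at 17; pool empty.
Total = 20×8 + 18×3 + 17×11 = 401.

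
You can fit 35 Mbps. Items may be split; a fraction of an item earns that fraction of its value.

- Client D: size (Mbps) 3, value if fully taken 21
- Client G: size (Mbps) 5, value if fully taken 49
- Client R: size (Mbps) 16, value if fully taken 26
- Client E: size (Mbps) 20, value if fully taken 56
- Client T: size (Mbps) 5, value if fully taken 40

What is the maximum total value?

169.25

Sort by value density: Client G 49/5≈9.8, Client T 40/5≈8, Client D 21/3≈7, Client E 56/20≈2.8, Client R 26/16≈1.62.
Client G: take in full, 5 Mbps for value 49 → 30 left.
All 5 Mbps of Client T fit (value 40) → 25 remain.
All 3 Mbps of Client D fit (value 21) → 22 remain.
All 20 Mbps of Client E fit (value 56) → 2 remain.
Fill the last 2 Mbps with part of Client R: 2/16 of it earns 3.25.
Total value = 169.25.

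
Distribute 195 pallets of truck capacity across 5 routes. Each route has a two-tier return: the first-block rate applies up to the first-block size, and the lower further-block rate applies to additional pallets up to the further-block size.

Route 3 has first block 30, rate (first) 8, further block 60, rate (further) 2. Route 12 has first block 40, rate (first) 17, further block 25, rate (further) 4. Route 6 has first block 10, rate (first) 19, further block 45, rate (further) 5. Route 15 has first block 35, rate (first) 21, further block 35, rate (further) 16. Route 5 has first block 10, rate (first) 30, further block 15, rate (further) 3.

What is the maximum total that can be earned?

Rank every tier by rate: Route 5/tier1 30 > Route 15/tier1 21 > Route 6/tier1 19 > Route 12/tier1 17 > Route 15/tier2 16 > Route 3/tier1 8 > Route 6/tier2 5 > Route 12/tier2 4 > Route 5/tier2 3 > Route 3/tier2 2.
Route 5/tier1 (30): +10 → 185 left.
Fill Route 15 tier1 block (35 at 21) → 150 left.
Route 6/tier1 (19): +10 → 140 left.
Fill Route 12 tier1 block (40 at 17) → 100 left.
Route 15 tier2 at 16: fill all 35 → 65 left.
Fill Route 3 tier1 block (30 at 8) → 35 left.
Route 6/tier2: +35 of 45 at 5; pool empty.
Total = 30×10 + 21×35 + 19×10 + 17×40 + 16×35 + 8×30 + 5×35 = 2880.

2880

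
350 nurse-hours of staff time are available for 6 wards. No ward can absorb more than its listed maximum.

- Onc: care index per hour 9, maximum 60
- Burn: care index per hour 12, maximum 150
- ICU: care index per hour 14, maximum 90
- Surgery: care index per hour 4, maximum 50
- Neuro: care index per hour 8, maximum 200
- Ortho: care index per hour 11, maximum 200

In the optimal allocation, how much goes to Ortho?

Rank by care index per hour: ICU 14 > Burn 12 > Ortho 11 > Onc 9 > Neuro 8 > Surgery 4.
Give ICU 90 to hit its cap of 90 ; 260 left.
Burn takes 150 to reach its cap of 150 ; 110 left.
Ortho: +110 (room for 200) → 110. Pool exhausted.

110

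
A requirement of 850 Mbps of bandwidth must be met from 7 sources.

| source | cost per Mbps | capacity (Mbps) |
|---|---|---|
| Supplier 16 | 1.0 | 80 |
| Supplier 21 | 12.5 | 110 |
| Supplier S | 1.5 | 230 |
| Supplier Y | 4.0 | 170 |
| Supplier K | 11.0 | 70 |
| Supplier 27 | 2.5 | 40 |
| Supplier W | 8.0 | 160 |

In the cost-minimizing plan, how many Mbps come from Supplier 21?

100

Fill from the cheapest source first.
Take 80 from Supplier 16 at 1.0 → need 770 more.
Supplier S (1.5): use full 230 → 540 Mbps to go.
Supplier 27 at 2.5: take all 40 Mbps → 500 still needed.
Supplier Y (4.0): use full 170 → 330 Mbps to go.
Supplier W at 8.0: take all 160 Mbps → 170 still needed.
Supplier K (11.0): use full 70 → 100 Mbps to go.
Supplier 21 at 12.5: take 100 of its 110 → requirement met.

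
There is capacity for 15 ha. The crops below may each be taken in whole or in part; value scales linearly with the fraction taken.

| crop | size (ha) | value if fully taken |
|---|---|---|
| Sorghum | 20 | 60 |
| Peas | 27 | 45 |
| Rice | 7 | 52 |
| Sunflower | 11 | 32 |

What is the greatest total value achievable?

Sort by value density: Rice 52/7≈7.43, Sorghum 60/20≈3, Sunflower 32/11≈2.91, Peas 45/27≈1.67.
All 7 ha of Rice fit (value 52) ; 8 remain.
8 ha left: a 8/20 share of Sorghum gives 60×8/20 = 24.
Total value = 76.

76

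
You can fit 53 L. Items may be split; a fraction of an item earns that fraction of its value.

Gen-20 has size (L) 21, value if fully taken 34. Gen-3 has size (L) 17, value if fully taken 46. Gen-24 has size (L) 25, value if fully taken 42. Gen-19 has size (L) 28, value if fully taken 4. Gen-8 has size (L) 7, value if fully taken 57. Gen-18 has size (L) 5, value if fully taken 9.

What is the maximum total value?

152.32

Rank by value-to-size ratio: Gen-8 57/7≈8.14, Gen-3 46/17≈2.71, Gen-18 9/5≈1.8, Gen-24 42/25≈1.68, Gen-20 34/21≈1.62, Gen-19 4/28≈0.143.
Gen-8: take in full, 7 L for value 57 — 46 left.
All 17 L of Gen-3 fit (value 46) — 29 remain.
All 5 L of Gen-18 fit (value 9) — 24 remain.
Only 24 L remain; take 24/25 of Gen-24 for value 42×24/25 = 40.32.
Total value = 152.32.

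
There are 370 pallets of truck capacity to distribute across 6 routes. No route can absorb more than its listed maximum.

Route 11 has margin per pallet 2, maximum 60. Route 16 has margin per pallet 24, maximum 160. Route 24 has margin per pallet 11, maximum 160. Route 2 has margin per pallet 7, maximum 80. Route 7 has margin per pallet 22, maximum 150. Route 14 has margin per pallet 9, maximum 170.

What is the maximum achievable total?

Order the routes by margin per pallet: Route 16 24 > Route 7 22 > Route 24 11 > Route 14 9 > Route 2 7 > Route 11 2.
Give Route 16 160 to hit its cap of 160 — 210 left.
Route 7: +150 to 150 (cap) — 60 left.
Only 60 left; Route 24 takes them to reach 60.
Total = 24×160 + 11×60 + 22×150 = 7800.

7800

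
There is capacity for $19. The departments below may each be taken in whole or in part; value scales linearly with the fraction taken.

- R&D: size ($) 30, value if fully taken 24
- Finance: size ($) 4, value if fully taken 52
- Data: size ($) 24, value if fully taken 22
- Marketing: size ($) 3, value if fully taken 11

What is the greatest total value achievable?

Best value per unit of size first: Finance 52/4≈13, Marketing 11/3≈3.67, Data 22/24≈0.917, R&D 24/30≈0.8.
Finance: take in full, 4 $ for value 52 ; 15 left.
All 3 $ of Marketing fit (value 11) ; 12 remain.
12 $ left: a 12/24 share of Data gives 22×12/24 = 11.
Total value = 74.

74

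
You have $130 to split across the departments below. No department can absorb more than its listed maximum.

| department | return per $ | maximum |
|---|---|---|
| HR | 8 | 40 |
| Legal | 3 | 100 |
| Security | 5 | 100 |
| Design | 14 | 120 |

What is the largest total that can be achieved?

1760

Order the departments by return per $: Design 14 > HR 8 > Security 5 > Legal 3.
Design: +120 to 120 (cap) ; 10 left.
Only 10 left; HR takes them to reach 10.
Total = 8×10 + 14×120 = 1760.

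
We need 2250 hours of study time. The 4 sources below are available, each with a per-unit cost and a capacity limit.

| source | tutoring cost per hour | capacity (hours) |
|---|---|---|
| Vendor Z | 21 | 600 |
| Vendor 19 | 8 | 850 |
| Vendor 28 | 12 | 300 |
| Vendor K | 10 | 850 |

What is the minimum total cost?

Fill from the cheapest source first.
Vendor 19 at 8: take all 850 hours — 1400 still needed.
Vendor K at 10: take all 850 hours — 550 still needed.
Take 300 from Vendor 28 at 12 — need 250 more.
Vendor Z at 21: take 250 of its 600 — requirement met.
Cost = 850×8 + 850×10 + 300×12 + 250×21 = 24150.

24150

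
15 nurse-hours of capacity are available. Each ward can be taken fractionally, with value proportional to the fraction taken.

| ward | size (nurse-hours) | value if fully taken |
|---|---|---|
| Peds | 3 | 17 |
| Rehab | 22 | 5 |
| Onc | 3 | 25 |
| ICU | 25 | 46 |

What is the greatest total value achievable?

Rank by value-to-size ratio: Onc 25/3≈8.33, Peds 17/3≈5.67, ICU 46/25≈1.84, Rehab 5/22≈0.227.
Onc: take in full, 3 nurse-hours for value 25 → 12 left.
Peds: take in full, 3 nurse-hours for value 17 → 9 left.
Fill the last 9 nurse-hours with part of ICU: 9/25 of it earns 16.56.
Total value = 58.56.

58.56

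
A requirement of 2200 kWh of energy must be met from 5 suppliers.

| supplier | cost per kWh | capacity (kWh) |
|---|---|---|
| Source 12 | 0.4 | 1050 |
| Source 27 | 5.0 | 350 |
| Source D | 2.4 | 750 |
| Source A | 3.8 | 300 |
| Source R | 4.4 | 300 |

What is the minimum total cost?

3800

Cheapest first:
Source 12 at 0.4: take all 1050 kWh → 1150 still needed.
Source D (2.4): use full 750 → 400 kWh to go.
Source A at 3.8: take all 300 kWh → 100 still needed.
Source R (4.4): take the remaining 100 → done.
Source 27: unused.
Cost = 1050×0.4 + 750×2.4 + 300×3.8 + 100×4.4 = 3800.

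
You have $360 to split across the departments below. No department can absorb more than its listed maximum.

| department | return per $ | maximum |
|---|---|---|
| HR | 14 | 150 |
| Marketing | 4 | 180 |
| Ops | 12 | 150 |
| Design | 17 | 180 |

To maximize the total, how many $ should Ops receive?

30

Order the departments by return per $: Design 17 > HR 14 > Ops 12 > Marketing 4.
Design: +180 to 180 (cap) → 180 left.
Give HR 150 to hit its cap of 150 → 30 left.
Ops has room for 150 but only 30 remain, so it gets 30.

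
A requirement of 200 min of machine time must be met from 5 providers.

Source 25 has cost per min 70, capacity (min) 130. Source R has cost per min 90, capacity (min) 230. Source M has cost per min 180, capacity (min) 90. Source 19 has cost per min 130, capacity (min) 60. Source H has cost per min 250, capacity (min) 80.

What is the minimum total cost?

15400

Use providers in increasing cost order.
Take 130 from Source 25 at 70 ; need 70 more.
Source R at 90: take 70 of its 230 ; requirement met.
Source 19, Source M, Source H: unused.
Cost = 130×70 + 70×90 = 15400.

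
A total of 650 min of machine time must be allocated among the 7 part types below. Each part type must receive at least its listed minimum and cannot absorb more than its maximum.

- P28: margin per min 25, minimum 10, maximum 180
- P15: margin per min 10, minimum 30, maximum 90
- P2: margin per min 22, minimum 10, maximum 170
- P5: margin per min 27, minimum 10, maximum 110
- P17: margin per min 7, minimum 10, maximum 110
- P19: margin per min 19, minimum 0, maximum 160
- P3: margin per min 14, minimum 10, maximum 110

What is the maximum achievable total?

Meeting every minimum uses 10+30+10+10+10+0+10 = 80 min, leaving 570.
Highest margin per min first: P5 27 > P28 25 > P2 22 > P19 19 > P3 14 > P15 10 > P17 7.
P5: +100 to 110 (cap) → 470 left.
P28 takes 170 more to reach its cap of 180 → 300 left.
Give P2 160 more to hit its cap of 170 → 140 left.
P19: +140 (room for 160) → 140. Pool exhausted.
Total = 25×180 + 10×30 + 22×170 + 27×110 + 7×10 + 19×140 + 14×10 = 14380.

14380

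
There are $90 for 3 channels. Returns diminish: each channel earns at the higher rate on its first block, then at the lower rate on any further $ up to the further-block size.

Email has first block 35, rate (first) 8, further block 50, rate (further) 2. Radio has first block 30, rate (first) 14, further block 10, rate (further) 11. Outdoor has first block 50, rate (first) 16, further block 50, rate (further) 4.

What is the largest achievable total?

1330

Treat each block as its own option and order by rate: Outdoor/tier1 16 > Radio/tier1 14 > Radio/tier2 11 > Email/tier1 8 > Outdoor/tier2 4 > Email/tier2 2.
Fill Outdoor tier1 block (50 at 16) — 40 left.
Radio/tier1 (14): +30 — 10 left.
Radio tier2 at 11: fill all 10 — 0 left.
Total = 16×50 + 14×30 + 11×10 = 1330.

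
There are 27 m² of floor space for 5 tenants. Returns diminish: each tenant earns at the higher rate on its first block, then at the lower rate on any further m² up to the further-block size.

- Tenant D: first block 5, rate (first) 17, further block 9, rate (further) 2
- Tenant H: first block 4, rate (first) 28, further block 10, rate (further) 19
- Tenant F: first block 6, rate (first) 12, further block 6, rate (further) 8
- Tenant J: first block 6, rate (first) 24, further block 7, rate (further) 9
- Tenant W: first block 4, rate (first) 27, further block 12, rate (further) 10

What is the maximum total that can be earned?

Order all 10 blocks by rate: Tenant H/first 28 > Tenant W/first 27 > Tenant J/first 24 > Tenant H/second 19 > Tenant D/first 17 > Tenant F/first 12 > Tenant W/second 10 > Tenant J/second 9 > Tenant F/second 8 > Tenant D/second 2.
Fill Tenant H first block (4 at 28) → 23 left.
Tenant W/first (27): +4 → 19 left.
Fill Tenant J first block (6 at 24) → 13 left.
Tenant H second at 19: fill all 10 → 3 left.
3 remain; put them into Tenant D first at 17.
Total = 28×4 + 27×4 + 24×6 + 19×10 + 17×3 = 605.

605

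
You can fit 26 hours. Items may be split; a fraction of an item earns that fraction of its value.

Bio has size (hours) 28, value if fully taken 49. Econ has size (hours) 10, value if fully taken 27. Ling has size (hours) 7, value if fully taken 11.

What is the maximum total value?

Rank by value-to-size ratio: Econ 27/10≈2.7, Bio 49/28≈1.75, Ling 11/7≈1.57.
Take all of Econ (10 hours, value 27) → 16 hours left.
Fill the last 16 hours with part of Bio: 16/28 of it earns 28.
Total value = 55.

55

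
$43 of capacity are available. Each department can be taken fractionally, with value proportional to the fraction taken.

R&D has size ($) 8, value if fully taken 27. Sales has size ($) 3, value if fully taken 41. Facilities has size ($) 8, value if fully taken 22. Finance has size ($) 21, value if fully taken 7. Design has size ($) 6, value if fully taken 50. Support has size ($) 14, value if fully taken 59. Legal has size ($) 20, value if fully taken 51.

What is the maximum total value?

Sort by value density: Sales 41/3≈13.7, Design 50/6≈8.33, Support 59/14≈4.21, R&D 27/8≈3.38, Facilities 22/8≈2.75, Legal 51/20≈2.55, Finance 7/21≈0.333.
Sales: take in full, 3 $ for value 41 ; 40 left.
All 6 $ of Design fit (value 50) ; 34 remain.
All 14 $ of Support fit (value 59) ; 20 remain.
R&D: take in full, 8 $ for value 27 ; 12 left.
All 8 $ of Facilities fit (value 22) ; 4 remain.
Only 4 $ remain; take 4/20 of Legal for value 51×4/20 = 10.2.
Total value = 209.2.

209.2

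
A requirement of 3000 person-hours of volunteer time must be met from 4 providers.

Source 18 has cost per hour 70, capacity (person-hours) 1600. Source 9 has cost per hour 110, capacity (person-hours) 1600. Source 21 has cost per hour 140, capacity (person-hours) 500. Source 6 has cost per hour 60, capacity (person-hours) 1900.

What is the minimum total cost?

191000

Use providers in increasing cost order.
Source 6 (60): use full 1900 — 1100 person-hours to go.
Take 1100 from Source 18 at 70 to finish.
Source 9, Source 21: unused.
Cost = 1900×60 + 1100×70 = 191000.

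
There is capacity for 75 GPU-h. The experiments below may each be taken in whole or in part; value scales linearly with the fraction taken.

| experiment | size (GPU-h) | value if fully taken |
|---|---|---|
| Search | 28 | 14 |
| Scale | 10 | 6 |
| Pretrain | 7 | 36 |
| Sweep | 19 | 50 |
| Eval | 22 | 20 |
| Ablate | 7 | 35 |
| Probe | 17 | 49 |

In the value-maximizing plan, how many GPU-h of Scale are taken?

Rank by value-to-size ratio: Pretrain 36/7≈5.14, Ablate 35/7≈5, Probe 49/17≈2.88, Sweep 50/19≈2.63, Eval 20/22≈0.909, Scale 6/10≈0.6, Search 14/28≈0.5.
All 7 GPU-h of Pretrain fit (value 36) → 68 remain.
All 7 GPU-h of Ablate fit (value 35) → 61 remain.
All 17 GPU-h of Probe fit (value 49) → 44 remain.
All 19 GPU-h of Sweep fit (value 50) → 25 remain.
Eval: take in full, 22 GPU-h for value 20 → 3 left.
3 GPU-h left: a 3/10 share of Scale gives 6×3/10 = 1.8.

3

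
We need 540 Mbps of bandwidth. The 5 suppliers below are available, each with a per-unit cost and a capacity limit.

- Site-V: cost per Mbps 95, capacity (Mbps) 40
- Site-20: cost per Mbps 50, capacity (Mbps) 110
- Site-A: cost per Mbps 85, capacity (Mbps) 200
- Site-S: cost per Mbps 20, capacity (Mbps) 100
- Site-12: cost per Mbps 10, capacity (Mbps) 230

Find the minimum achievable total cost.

18300

Cheapest first:
Site-12 (10): use full 230 ; 310 Mbps to go.
Site-S (20): use full 100 ; 210 Mbps to go.
Site-20 (50): use full 110 ; 100 Mbps to go.
Take 100 from Site-A at 85 to finish.
Site-V: unused.
Cost = 230×10 + 100×20 + 110×50 + 100×85 = 18300.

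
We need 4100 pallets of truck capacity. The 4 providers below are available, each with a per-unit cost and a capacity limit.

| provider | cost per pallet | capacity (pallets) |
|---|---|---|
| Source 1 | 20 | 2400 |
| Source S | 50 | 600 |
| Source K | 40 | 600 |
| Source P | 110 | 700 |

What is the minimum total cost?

Use providers in increasing cost order.
Source 1 at 20: take all 2400 pallets ; 1700 still needed.
Source K at 40: take all 600 pallets ; 1100 still needed.
Source S (50): use full 600 ; 500 pallets to go.
Source P (110): take the remaining 500 ; done.
Cost = 2400×20 + 600×40 + 600×50 + 500×110 = 157000.

157000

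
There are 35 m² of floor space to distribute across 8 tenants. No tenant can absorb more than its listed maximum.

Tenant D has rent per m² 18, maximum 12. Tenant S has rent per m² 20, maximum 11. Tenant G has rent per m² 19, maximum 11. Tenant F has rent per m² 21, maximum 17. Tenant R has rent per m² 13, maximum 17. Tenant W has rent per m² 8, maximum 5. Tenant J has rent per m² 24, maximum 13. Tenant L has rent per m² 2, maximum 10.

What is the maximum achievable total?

Rank by rent per m²: Tenant J 24 > Tenant F 21 > Tenant S 20 > Tenant G 19 > Tenant D 18 > Tenant R 13 > Tenant W 8 > Tenant L 2.
Tenant J: +13 to 13 (cap) ; 22 left.
Give Tenant F 17 to hit its cap of 17 ; 5 left.
Only 5 left; Tenant S takes them to reach 5.
Total = 20×5 + 21×17 + 24×13 = 769.

769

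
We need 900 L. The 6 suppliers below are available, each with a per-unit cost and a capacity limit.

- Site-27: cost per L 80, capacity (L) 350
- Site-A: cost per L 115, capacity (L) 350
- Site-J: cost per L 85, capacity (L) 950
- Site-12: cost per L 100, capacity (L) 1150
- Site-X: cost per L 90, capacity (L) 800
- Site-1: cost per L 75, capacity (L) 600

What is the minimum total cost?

69000

Use suppliers in increasing cost order.
Site-1 (75): use full 600 ; 300 L to go.
Site-27 (80): take the remaining 300 ; done.
Site-J, Site-X, Site-12, Site-A: unused.
Cost = 600×75 + 300×80 = 69000.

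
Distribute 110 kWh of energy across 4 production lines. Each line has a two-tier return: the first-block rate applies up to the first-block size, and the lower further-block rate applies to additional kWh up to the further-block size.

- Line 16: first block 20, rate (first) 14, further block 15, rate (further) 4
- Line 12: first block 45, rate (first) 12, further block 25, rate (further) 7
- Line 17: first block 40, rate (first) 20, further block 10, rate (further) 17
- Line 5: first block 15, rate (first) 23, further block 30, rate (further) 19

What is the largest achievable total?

Order all 8 blocks by rate: Line 5/T1 23 > Line 17/T1 20 > Line 5/T2 19 > Line 17/T2 17 > Line 16/T1 14 > Line 12/T1 12 > Line 12/T2 7 > Line 16/T2 4.
Fill Line 5 T1 block (15 at 23) — 95 left.
Line 17 T1 at 20: fill all 40 — 55 left.
Line 5 T2 at 19: fill all 30 — 25 left.
Line 17/T2 (17): +10 — 15 left.
Line 16 T1 at 14: only 15 left, fill 15.
Total = 23×15 + 20×40 + 19×30 + 17×10 + 14×15 = 2095.

2095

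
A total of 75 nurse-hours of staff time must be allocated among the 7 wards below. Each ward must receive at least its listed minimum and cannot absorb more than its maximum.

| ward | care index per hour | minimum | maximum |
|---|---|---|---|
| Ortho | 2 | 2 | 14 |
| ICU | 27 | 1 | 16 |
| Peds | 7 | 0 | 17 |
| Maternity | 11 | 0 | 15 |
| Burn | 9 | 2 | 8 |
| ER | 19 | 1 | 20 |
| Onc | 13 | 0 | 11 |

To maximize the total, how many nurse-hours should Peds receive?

Meeting every minimum uses 2+1+0+0+2+1+0 = 6 nurse-hours, leaving 69.
Rank by care index per hour: ICU 27 > ER 19 > Onc 13 > Maternity 11 > Burn 9 > Peds 7 > Ortho 2.
ICU: +15 to 16 (cap) → 54 left.
ER takes 19 more to reach its cap of 20 → 35 left.
Onc takes 11 more to reach its cap of 11 → 24 left.
Give Maternity 15 more to hit its cap of 15 → 9 left.
Burn takes 6 more to reach its cap of 8 → 3 left.
Only 3 left; Peds takes them to reach 3.

3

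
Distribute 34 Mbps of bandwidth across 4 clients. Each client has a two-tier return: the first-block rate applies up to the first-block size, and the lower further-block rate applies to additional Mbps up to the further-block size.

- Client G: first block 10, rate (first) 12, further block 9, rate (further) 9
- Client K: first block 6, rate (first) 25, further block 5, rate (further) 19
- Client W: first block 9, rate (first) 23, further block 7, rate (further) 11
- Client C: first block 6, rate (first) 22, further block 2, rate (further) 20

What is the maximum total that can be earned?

696

Rank every tier by rate: Client K/T1 25 > Client W/T1 23 > Client C/T1 22 > Client C/T2 20 > Client K/T2 19 > Client G/T1 12 > Client W/T2 11 > Client G/T2 9.
Client K T1 at 25: fill all 6 — 28 left.
Client W/T1 (23): +9 — 19 left.
Client C/T1 (22): +6 — 13 left.
Fill Client C T2 block (2 at 20) — 11 left.
Client K T2 at 19: fill all 5 — 6 left.
Client G/T1: +6 of 10 at 12; pool empty.
Total = 25×6 + 23×9 + 22×6 + 20×2 + 19×5 + 12×6 = 696.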